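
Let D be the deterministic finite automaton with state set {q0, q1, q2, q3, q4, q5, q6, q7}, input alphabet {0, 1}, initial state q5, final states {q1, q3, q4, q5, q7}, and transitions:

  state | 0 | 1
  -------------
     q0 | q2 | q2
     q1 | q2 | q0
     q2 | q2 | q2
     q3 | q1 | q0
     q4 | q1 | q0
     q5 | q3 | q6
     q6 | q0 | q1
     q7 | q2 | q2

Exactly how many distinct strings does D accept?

4

The useful subgraph on states {q1, q3, q5, q6} is acyclic, so L(D) is finite; the longest accepting path visits 3 useful states, giving maximum string length 2.
Counting accepting paths from q5 by length: 1 of length 0, 1 of length 1, 2 of length 2. Total 4.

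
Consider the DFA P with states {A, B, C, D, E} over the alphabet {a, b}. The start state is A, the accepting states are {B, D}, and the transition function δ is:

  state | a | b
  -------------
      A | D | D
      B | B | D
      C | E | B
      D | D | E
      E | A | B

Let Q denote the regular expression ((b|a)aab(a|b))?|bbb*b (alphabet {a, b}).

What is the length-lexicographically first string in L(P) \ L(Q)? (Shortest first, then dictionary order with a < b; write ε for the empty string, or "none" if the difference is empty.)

The string a is accepted by P but not by Q.
No shorter string lies in the difference, and a is the lexicographically first length-1 string in L(P) \ L(Q).

a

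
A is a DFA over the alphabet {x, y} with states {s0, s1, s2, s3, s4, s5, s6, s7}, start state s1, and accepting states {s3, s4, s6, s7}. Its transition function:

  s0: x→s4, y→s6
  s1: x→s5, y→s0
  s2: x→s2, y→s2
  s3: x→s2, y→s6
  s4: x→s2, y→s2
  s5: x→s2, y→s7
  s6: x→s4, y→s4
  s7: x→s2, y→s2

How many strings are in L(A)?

The useful subgraph on states {s0, s1, s4, s5, s6, s7} is acyclic, so L(A) is finite; the longest accepting path visits 4 useful states, giving maximum string length 3.
Counting accepting paths from s1 by length: 3 of length 2, 2 of length 3. Total 5.

5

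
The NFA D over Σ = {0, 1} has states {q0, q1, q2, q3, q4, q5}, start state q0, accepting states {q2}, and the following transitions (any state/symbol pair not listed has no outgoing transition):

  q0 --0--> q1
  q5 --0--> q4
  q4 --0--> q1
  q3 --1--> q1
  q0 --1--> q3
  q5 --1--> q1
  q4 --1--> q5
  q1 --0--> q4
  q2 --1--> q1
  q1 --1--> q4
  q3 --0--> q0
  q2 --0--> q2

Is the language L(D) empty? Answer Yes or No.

Yes

The states reachable from the start state are {q0, q1, q3, q4, q5}.
None of the accepting states {q2} is reachable, so no string is accepted and L(D) = ∅.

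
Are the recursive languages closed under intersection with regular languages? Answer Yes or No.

A regular language is decidable (simulate its DFA), so run that check and the decider for L and accept iff both accept; everything halts.
So the recursive languages are closed under intersection with a regular language.

Yes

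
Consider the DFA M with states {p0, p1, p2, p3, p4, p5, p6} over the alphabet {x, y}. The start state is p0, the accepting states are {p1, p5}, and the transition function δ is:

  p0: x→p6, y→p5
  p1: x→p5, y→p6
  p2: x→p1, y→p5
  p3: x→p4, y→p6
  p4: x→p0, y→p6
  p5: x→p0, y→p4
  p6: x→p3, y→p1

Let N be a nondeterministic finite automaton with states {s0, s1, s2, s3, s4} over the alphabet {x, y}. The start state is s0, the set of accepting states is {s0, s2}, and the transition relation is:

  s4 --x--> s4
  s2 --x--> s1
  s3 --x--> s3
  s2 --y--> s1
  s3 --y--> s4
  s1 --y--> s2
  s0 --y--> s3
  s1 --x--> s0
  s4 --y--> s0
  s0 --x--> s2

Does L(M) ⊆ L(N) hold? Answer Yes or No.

The string y is in L(M) but not in L(N).
So L(M) ⊄ L(N).

No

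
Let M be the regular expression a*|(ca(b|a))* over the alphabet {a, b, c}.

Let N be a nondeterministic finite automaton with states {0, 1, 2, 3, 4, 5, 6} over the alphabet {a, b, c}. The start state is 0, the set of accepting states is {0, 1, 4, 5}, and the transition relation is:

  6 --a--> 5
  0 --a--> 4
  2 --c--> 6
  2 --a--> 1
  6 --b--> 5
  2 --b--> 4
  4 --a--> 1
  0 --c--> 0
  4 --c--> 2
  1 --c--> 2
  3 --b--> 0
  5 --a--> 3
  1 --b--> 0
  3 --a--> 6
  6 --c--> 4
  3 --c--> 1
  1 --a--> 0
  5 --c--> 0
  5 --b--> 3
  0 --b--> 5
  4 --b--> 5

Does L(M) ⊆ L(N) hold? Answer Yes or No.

Yes

Converting the expression M to a DFA (subset construction, then merging equivalent states) gives the minimal DFA with states {m0, m1, m2, m3, m4, m5}, start state m0, accepting states {m0, m1, m5} and transitions m0: a→m1, b→m2, c→m3; m1: a→m1, b→m2, c→m2; m2: a→m2, b→m2, c→m2; m3: a→m4, b→m2, c→m2; m4: a→m5, b→m5, c→m2; m5: a→m2, b→m2, c→m3.
Exploring the product automaton M × N from the start pair (m0, 0), following both machines on each input symbol, reaches 18 state pairs: (m0, 0), (m1, 4), (m2, 5), (m3, 0), (m1, 1), (m2, 2), (m2, 3), (m2, 0), (m4, 4), (m1, 0), (m2, 1), (m2, 4), (m2, 6), (m5, 1), (m5, 5), (m3, 2), (m4, 1), (m5, 0).
M accepts in {m0, m1, m5} and N accepts in {0, 1, 4, 5}. The reachable pairs whose M-component is accepting are (m0, 0), (m1, 4), (m1, 1), (m1, 0), (m5, 1), (m5, 5), (m5, 0); in each of them the N-component is accepting too, so the product for L(M) \ L(N) (M-component accepting, N-component rejecting) has no reachable accepting pair and the difference is empty.
Hence every string in L(M) is also in L(N).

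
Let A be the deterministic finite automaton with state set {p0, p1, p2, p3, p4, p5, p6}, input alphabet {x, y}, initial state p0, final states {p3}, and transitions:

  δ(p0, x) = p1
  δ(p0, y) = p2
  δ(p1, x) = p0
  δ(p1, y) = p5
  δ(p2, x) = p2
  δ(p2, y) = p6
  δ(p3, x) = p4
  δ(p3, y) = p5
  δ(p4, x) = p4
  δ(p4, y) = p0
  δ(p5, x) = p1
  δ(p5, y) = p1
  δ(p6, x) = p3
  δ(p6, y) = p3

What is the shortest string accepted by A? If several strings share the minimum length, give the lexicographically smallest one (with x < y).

yyx

A breadth-first search from p0 reaches an accepting state first via the path p0 → p2 → p6 → p3 on input yyx.
No string of length < 3 is accepted (BFS exhausts all shorter strings without reaching an accepting state), and yyx is the lexicographically least accepting string of length 3.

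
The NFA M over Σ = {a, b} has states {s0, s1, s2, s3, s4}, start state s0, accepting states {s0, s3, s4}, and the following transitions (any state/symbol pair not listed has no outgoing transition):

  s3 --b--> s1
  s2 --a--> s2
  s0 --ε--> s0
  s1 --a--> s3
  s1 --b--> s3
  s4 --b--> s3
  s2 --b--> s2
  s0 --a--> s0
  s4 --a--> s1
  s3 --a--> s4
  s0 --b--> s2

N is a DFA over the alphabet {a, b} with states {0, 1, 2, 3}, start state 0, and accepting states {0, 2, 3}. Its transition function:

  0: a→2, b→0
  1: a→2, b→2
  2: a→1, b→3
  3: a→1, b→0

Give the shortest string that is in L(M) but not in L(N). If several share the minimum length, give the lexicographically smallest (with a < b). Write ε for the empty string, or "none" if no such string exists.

aa

The string aa is accepted by M but not by N.
No shorter string lies in the difference, and aa is the lexicographically first length-2 string in L(M) \ L(N).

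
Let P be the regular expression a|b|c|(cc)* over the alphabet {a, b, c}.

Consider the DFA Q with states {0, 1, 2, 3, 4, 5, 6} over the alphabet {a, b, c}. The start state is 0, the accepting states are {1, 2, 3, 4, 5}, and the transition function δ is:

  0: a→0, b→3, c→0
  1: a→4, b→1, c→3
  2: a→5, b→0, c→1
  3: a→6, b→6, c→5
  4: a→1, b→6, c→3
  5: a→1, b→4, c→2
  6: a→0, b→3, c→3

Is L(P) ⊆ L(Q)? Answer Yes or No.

No

The empty string ε is in L(P) but not in L(Q).
So L(P) ⊄ L(Q).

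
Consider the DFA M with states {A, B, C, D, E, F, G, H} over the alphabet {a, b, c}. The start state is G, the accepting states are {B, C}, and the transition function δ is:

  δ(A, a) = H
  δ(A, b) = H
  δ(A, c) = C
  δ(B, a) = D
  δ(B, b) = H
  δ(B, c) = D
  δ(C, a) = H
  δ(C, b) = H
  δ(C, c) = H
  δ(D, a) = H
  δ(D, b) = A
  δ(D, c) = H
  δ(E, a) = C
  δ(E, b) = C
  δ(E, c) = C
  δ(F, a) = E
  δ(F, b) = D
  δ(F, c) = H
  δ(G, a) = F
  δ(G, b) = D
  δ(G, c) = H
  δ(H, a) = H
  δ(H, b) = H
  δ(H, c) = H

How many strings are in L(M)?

5

The useful subgraph on states {A, C, D, E, F, G} is acyclic, so L(M) is finite; the longest accepting path visits 5 useful states, giving maximum string length 4.
Counting accepting paths from G by length: 4 of length 3, 1 of length 4. Total 5.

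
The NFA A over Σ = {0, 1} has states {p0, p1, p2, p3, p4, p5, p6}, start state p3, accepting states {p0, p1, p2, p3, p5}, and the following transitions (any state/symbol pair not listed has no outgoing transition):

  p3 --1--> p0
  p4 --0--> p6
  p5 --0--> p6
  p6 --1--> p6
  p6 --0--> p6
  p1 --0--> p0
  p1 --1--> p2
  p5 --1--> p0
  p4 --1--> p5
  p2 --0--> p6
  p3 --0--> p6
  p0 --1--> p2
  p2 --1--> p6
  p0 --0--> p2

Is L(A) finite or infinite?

The useful states (reachable from p3 and able to reach an accepting state) are {p0, p2, p3}.
Restricted to these states the transition graph has no cycle, so every accepting path has bounded length and L is finite.

finite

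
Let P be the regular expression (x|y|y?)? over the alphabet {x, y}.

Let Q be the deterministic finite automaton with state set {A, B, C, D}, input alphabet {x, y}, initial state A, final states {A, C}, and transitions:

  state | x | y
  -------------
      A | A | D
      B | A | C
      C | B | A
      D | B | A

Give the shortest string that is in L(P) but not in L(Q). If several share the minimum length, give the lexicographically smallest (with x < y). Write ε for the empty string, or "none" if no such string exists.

The string y is accepted by P but not by Q.
No shorter string lies in the difference, and y is the lexicographically first length-1 string in L(P) \ L(Q).

y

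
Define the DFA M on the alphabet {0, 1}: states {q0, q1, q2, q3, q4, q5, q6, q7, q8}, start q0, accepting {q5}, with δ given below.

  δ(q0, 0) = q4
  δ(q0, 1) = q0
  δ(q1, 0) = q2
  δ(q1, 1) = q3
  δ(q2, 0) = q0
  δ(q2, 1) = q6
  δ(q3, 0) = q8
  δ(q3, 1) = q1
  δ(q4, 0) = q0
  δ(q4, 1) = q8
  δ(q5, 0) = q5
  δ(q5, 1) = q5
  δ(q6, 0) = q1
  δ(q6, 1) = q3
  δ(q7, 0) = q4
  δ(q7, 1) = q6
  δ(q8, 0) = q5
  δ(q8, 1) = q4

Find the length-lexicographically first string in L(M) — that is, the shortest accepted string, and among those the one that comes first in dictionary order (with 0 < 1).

010

A breadth-first search from q0 reaches an accepting state first via the path q0 → q4 → q8 → q5 on input 010.
No string of length < 3 is accepted (BFS exhausts all shorter strings without reaching an accepting state), and 010 is the lexicographically least accepting string of length 3.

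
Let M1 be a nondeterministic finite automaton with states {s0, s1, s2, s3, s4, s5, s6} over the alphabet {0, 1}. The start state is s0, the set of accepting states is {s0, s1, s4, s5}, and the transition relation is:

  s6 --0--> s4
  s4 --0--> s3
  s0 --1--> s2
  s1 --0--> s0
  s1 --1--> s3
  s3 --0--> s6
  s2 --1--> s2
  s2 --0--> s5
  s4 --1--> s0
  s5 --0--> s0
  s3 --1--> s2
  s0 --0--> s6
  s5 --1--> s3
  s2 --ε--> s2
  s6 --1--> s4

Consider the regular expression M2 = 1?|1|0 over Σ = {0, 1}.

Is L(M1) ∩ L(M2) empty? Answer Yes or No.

No

The empty string ε is accepted by both M1 and M2.
Hence L(M1) ∩ L(M2) ≠ ∅.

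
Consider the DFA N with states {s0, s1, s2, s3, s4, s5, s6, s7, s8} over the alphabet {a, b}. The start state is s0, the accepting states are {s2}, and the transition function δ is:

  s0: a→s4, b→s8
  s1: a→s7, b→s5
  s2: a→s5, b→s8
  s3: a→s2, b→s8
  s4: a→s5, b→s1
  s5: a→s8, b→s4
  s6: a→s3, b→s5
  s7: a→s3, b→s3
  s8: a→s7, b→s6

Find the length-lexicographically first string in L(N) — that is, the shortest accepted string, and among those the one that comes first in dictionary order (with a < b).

A breadth-first search from s0 reaches an accepting state first via the path s0 → s8 → s7 → s3 → s2 on input baaa.
No string of length < 4 is accepted (BFS exhausts all shorter strings without reaching an accepting state), and baaa is the lexicographically least accepting string of length 4.

baaa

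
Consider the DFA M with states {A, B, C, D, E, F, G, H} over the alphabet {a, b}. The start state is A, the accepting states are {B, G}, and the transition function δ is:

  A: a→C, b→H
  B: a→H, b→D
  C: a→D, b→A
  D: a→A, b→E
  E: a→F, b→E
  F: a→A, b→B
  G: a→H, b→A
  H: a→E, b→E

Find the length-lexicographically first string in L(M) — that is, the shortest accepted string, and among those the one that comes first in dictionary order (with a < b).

A breadth-first search from A reaches an accepting state first via the path A → H → E → F → B on input baab.
No string of length < 4 is accepted (BFS exhausts all shorter strings without reaching an accepting state), and baab is the lexicographically least accepting string of length 4.

baab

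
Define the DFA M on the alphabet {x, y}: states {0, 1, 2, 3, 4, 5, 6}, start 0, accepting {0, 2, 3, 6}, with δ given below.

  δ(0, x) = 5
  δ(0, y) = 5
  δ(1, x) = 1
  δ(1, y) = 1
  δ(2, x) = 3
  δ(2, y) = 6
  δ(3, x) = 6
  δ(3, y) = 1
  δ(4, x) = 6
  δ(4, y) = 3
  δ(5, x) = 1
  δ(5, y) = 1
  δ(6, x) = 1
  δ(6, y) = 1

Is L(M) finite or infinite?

The useful states (reachable from 0 and able to reach an accepting state) are {0}.
Restricted to these states the transition graph has no cycle, so every accepting path has bounded length and L is finite.

finite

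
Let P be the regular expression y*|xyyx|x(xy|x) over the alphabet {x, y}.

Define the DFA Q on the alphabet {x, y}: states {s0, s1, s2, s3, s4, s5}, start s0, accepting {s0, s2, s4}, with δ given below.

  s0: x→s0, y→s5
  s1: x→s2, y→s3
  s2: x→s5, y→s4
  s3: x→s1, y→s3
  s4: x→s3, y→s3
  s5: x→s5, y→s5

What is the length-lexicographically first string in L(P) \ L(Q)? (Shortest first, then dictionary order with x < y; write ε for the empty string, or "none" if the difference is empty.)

The string y is accepted by P but not by Q.
No shorter string lies in the difference, and y is the lexicographically first length-1 string in L(P) \ L(Q).

y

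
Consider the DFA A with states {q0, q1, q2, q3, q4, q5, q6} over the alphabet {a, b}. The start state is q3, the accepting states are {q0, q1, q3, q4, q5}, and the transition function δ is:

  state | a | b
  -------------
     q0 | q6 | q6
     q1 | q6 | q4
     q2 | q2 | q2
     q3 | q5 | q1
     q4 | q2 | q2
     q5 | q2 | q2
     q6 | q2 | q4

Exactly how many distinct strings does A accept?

5

The useful subgraph on states {q1, q3, q4, q5, q6} is acyclic, so L(A) is finite; the longest accepting path visits 4 useful states, giving maximum string length 3.
Counting accepting paths from q3 by length: 1 of length 0, 2 of length 1, 1 of length 2, 1 of length 3. Total 5.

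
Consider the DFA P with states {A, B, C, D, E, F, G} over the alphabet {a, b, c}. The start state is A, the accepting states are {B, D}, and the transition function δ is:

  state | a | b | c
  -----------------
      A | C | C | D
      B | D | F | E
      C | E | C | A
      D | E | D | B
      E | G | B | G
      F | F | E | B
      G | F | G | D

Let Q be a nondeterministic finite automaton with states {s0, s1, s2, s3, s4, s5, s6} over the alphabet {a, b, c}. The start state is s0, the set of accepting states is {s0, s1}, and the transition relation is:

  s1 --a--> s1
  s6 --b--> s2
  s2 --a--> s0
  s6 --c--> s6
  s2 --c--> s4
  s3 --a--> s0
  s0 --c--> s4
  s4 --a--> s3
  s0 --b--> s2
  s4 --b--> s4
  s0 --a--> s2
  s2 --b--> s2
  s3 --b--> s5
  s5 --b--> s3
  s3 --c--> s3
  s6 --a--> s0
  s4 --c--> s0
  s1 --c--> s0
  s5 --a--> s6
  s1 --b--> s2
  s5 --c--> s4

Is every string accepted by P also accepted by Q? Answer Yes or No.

No

The string c is in L(P) but not in L(Q).
So L(P) ⊄ L(Q).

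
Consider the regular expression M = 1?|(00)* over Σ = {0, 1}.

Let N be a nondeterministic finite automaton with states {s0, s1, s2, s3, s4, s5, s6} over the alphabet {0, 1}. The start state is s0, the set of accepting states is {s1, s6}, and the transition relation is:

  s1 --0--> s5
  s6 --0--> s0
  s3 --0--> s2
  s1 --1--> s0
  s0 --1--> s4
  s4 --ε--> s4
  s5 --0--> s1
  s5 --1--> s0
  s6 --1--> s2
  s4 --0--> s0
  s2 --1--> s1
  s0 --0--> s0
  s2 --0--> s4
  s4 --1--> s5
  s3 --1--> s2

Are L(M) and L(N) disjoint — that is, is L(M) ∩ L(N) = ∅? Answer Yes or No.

Converting the expression M to a DFA (subset construction, then merging equivalent states) gives the minimal DFA with states {m0, m1, m2, m3, m4}, start state m0, accepting states {m0, m2, m3} and transitions m0: 0→m1, 1→m2; m1: 0→m3, 1→m4; m2: 0→m4, 1→m4; m3: 0→m1, 1→m4; m4: 0→m4, 1→m4.
Exploring the product automaton M × N from the start pair (m0, s0), following both machines on each input symbol, reaches 8 state pairs: (m0, s0), (m1, s0), (m2, s4), (m3, s0), (m4, s4), (m4, s0), (m4, s5), (m4, s1).
M accepts in {m0, m2, m3} and N accepts in {s1, s6}; no reachable pair has both components accepting, so no string drives both machines to acceptance simultaneously and L(M) ∩ L(N) = ∅.
So no string is accepted by both, and the intersection is empty.

Yes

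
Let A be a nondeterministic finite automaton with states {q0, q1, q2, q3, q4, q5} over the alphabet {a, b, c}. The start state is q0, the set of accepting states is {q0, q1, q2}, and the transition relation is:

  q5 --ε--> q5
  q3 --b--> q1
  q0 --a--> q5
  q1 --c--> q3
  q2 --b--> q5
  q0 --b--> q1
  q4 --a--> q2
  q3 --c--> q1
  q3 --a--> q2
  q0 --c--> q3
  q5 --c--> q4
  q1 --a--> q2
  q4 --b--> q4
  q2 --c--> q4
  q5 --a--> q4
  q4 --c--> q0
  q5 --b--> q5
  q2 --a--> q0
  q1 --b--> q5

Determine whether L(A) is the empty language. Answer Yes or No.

No

The empty string ε is accepted: the run q0 ends in the accepting state q0.
Since at least one string is accepted, L(A) is not empty.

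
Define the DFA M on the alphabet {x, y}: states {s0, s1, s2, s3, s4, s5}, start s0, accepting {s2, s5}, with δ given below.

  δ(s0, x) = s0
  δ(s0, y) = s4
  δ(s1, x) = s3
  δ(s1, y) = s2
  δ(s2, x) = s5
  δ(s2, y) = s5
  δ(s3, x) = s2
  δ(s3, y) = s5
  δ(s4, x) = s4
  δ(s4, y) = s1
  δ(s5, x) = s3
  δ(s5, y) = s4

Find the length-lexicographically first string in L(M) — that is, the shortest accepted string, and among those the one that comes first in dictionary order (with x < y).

A breadth-first search from s0 reaches an accepting state first via the path s0 → s4 → s1 → s2 on input yyy.
No string of length < 3 is accepted (BFS exhausts all shorter strings without reaching an accepting state), and yyy is the lexicographically least accepting string of length 3.

yyy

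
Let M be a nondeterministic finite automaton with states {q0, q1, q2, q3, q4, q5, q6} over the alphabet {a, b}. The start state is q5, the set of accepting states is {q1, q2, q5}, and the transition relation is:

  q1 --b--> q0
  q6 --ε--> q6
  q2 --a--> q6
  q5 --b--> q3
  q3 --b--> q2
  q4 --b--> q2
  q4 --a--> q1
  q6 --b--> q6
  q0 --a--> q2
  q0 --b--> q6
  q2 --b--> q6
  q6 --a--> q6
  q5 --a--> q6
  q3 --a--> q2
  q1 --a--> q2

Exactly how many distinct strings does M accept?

3

The useful subgraph on states {q2, q3, q5} is acyclic, so L(M) is finite; the longest accepting path visits 3 useful states, giving maximum string length 2.
Counting accepting paths from q5 by length: 1 of length 0, 2 of length 2. Total 3.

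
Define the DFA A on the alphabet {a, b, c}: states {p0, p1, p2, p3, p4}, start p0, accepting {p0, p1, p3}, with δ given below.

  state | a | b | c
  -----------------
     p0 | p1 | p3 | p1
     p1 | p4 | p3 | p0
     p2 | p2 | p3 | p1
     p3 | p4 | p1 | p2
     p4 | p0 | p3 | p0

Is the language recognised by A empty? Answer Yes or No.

The empty string ε is accepted: the run p0 ends in the accepting state p0.
Since at least one string is accepted, L(A) is not empty.

No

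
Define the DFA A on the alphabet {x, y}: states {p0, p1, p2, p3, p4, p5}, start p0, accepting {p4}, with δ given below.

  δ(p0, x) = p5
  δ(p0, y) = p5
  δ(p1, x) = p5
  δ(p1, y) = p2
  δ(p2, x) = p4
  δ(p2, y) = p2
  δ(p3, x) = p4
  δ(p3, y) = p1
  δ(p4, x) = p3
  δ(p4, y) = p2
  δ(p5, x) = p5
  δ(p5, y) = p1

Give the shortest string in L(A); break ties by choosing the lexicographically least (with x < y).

A breadth-first search from p0 reaches an accepting state first via the path p0 → p5 → p1 → p2 → p4 on input xyyx.
No string of length < 4 is accepted (BFS exhausts all shorter strings without reaching an accepting state), and xyyx is the lexicographically least accepting string of length 4.

xyyx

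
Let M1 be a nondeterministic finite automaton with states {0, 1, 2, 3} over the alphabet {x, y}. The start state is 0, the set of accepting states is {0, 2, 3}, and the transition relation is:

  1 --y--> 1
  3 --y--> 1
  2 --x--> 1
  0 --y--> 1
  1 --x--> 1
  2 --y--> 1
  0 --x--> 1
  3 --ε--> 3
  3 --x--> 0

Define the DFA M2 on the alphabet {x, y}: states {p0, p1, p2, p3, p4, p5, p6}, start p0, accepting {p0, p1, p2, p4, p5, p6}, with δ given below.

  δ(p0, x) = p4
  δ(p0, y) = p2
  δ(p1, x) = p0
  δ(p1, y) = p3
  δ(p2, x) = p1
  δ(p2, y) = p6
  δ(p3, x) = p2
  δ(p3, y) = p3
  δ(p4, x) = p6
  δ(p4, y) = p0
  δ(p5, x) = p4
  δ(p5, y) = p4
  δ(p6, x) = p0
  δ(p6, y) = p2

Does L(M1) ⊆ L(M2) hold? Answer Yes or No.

Exploring the product automaton M1 × M2 from the start pair (0, p0), following both machines on each input symbol, reaches 7 state pairs: (0, p0), (1, p4), (1, p2), (1, p6), (1, p0), (1, p1), (1, p3).
M1 accepts in {0, 2, 3} and M2 accepts in {p0, p1, p2, p4, p5, p6}. The reachable pairs whose M1-component is accepting are (0, p0); in each of them the M2-component is accepting too, so the product for L(M1) \ L(M2) (M1-component accepting, M2-component rejecting) has no reachable accepting pair and the difference is empty.
Hence every string in L(M1) is also in L(M2).

Yes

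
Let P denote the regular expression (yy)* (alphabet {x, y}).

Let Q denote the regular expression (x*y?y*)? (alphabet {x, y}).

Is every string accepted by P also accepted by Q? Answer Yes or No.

Yes

Converting the expression P to a DFA (subset construction, then merging equivalent states) gives the minimal DFA with states {p0, p1, p2}, start state p0, accepting states {p0} and transitions p0: x→p1, y→p2; p1: x→p1, y→p1; p2: x→p1, y→p0.
Converting the expression Q to a DFA (subset construction, then merging equivalent states) gives the minimal DFA with states {q0, q1, q2}, start state q0, accepting states {q0, q1} and transitions q0: x→q0, y→q1; q1: x→q2, y→q1; q2: x→q2, y→q2.
Exploring the product automaton P × Q from the start pair (p0, q0), following both machines on each input symbol, reaches 6 state pairs: (p0, q0), (p1, q0), (p2, q1), (p1, q1), (p1, q2), (p0, q1).
P accepts in {p0} and Q accepts in {q0, q1}. The reachable pairs whose P-component is accepting are (p0, q0), (p0, q1); in each of them the Q-component is accepting too, so the product for L(P) \ L(Q) (P-component accepting, Q-component rejecting) has no reachable accepting pair and the difference is empty.
Hence every string in L(P) is also in L(Q).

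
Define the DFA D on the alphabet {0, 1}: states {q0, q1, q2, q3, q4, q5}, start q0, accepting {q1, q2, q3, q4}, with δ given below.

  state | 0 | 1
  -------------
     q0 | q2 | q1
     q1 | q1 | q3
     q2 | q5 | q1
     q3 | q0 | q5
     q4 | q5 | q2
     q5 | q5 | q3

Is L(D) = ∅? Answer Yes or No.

No

The string 0 is accepted: the run q0 → q2 ends in the accepting state q2.
Since at least one string is accepted, L(D) is not empty.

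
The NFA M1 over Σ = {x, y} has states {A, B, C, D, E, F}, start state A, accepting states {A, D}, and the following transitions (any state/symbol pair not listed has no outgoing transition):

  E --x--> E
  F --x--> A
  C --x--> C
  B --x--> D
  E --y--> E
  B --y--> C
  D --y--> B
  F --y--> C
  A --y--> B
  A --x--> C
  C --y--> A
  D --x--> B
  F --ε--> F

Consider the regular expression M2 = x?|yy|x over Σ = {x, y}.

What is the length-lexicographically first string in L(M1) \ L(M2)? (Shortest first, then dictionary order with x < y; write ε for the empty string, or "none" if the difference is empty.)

xy

The string xy is accepted by M1 but not by M2.
No shorter string lies in the difference, and xy is the lexicographically first length-2 string in L(M1) \ L(M2).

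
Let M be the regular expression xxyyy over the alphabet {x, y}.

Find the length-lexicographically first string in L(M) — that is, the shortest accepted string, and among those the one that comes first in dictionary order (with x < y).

By inspection of the expression, no string of length less than 5 matches, and xxyyy is the lexicographically first match of length 5.

xxyyy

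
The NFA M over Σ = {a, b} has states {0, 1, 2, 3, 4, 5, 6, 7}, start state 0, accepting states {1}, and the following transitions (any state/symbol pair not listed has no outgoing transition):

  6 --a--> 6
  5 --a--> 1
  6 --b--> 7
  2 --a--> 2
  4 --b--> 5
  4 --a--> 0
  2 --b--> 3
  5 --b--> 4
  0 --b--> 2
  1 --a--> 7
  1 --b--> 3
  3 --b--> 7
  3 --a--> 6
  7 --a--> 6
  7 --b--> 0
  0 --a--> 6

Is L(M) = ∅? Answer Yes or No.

The states reachable from the start state are {0, 2, 3, 6, 7}.
None of the accepting states {1} is reachable, so no string is accepted and L(M) = ∅.

Yes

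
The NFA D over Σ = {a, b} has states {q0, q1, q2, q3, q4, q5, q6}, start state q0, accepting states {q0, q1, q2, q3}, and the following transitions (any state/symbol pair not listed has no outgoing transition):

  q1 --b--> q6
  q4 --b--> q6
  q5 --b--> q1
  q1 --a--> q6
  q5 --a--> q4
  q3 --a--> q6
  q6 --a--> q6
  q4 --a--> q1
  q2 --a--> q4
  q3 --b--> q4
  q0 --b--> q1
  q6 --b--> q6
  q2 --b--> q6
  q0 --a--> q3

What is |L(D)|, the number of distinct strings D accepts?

The useful subgraph on states {q0, q1, q3, q4} is acyclic, so L(D) is finite; the longest accepting path visits 4 useful states, giving maximum string length 3.
Counting accepting paths from q0 by length: 1 of length 0, 2 of length 1, 1 of length 3. Total 4.

4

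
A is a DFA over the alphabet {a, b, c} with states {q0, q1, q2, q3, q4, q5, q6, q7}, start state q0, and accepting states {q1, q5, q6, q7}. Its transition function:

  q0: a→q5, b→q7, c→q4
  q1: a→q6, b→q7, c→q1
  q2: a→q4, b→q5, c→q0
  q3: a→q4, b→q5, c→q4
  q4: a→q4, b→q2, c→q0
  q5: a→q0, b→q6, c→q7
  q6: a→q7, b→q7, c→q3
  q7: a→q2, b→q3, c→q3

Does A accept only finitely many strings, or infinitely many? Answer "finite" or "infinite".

State q0 is reachable from the start and can reach an accepting state, and it lies on the cycle q0 → q4 → q0.
Traversing that cycle any number of times yields accepted strings of unbounded length, so the language is infinite.

infinite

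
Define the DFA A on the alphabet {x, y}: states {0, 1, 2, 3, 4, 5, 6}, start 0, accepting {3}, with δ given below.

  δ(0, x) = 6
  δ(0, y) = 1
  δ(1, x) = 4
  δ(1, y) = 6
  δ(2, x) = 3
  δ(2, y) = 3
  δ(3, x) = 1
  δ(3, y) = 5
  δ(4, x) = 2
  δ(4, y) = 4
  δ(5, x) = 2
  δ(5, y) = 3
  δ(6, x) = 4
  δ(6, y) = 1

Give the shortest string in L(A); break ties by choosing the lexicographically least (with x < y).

xxxx

A breadth-first search from 0 reaches an accepting state first via the path 0 → 6 → 4 → 2 → 3 on input xxxx.
No string of length < 4 is accepted (BFS exhausts all shorter strings without reaching an accepting state), and xxxx is the lexicographically least accepting string of length 4.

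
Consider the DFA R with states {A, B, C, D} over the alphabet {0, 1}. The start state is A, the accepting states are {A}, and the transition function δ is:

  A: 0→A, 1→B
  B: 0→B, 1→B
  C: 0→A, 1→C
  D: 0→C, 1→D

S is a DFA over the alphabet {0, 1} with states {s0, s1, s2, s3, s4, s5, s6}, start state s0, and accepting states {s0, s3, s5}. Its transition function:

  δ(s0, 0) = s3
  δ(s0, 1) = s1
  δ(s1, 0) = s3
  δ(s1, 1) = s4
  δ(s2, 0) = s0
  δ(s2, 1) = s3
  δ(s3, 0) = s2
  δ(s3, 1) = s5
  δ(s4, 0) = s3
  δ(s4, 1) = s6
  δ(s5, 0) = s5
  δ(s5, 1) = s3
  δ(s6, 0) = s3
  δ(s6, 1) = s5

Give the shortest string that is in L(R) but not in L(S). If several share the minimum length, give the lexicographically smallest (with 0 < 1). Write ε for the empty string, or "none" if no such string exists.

The string 00 is accepted by R but not by S.
No shorter string lies in the difference, and 00 is the lexicographically first length-2 string in L(R) \ L(S).

00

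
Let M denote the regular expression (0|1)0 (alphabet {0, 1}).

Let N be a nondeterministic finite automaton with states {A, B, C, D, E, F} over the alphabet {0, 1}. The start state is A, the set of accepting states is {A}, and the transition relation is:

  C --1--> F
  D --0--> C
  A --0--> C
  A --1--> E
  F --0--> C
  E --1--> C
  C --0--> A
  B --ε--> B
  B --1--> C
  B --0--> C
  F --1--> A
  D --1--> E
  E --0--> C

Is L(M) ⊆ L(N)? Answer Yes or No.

The string 10 is in L(M) but not in L(N).
So L(M) ⊄ L(N).

No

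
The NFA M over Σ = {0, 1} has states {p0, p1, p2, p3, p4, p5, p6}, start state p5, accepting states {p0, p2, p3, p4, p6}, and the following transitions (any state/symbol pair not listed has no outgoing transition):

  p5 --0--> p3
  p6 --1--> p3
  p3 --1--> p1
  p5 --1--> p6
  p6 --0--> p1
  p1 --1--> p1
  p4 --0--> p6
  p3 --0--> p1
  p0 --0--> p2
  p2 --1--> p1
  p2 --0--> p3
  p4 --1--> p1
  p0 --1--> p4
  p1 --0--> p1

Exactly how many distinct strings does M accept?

The useful subgraph on states {p3, p5, p6} is acyclic, so L(M) is finite; the longest accepting path visits 3 useful states, giving maximum string length 2.
Counting accepting paths from p5 by length: 2 of length 1, 1 of length 2. Total 3.

3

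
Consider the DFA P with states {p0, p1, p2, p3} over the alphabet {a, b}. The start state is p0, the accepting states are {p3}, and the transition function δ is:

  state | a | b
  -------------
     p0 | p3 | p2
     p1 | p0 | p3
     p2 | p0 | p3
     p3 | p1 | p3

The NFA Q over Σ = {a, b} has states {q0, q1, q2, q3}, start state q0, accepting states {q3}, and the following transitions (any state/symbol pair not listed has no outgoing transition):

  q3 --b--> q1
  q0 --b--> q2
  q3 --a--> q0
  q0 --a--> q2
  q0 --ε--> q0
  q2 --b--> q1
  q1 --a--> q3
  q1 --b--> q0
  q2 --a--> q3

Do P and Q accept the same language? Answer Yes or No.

No

The string a is accepted by P but rejected by Q.
So L(P) ≠ L(Q).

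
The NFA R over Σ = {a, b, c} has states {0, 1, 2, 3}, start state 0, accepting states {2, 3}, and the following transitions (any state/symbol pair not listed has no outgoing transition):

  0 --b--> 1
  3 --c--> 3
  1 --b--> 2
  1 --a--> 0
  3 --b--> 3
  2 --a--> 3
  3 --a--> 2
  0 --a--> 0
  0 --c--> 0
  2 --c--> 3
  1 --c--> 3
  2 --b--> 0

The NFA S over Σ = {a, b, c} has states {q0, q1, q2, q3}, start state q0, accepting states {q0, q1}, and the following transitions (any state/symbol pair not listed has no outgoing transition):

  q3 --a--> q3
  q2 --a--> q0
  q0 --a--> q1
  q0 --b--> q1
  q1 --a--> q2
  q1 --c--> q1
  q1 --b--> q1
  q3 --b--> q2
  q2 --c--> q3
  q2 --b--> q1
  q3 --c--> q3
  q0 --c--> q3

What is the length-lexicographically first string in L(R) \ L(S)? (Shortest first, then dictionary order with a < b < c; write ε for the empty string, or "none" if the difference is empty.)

The string bba is accepted by R but not by S.
No shorter string lies in the difference, and bba is the lexicographically first length-3 string in L(R) \ L(S).

bba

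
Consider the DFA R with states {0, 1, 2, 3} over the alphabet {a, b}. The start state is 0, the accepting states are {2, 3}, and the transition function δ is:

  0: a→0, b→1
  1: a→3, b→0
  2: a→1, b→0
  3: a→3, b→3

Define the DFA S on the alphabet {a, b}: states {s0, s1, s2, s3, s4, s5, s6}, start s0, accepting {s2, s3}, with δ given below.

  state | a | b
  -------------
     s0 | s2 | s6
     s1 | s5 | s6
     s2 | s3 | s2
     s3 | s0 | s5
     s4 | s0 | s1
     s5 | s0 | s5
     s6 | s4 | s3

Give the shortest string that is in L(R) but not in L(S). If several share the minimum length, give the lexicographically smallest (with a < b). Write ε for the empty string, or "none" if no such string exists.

The string ba is accepted by R but not by S.
No shorter string lies in the difference, and ba is the lexicographically first length-2 string in L(R) \ L(S).

ba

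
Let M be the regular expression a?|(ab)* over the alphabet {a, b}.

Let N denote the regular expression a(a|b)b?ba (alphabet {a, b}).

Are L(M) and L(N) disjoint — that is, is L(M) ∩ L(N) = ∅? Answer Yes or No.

Converting the expression M to a DFA (subset construction, then merging equivalent states) gives the minimal DFA with states {m0, m1, m2, m3, m4}, start state m0, accepting states {m0, m1, m3} and transitions m0: a→m1, b→m2; m1: a→m2, b→m3; m2: a→m2, b→m2; m3: a→m4, b→m2; m4: a→m2, b→m3.
Converting the expression N to a DFA (subset construction, then merging equivalent states) gives the minimal DFA with states {n0, n1, n2, n3, n4, n5, n6}, start state n0, accepting states {n5} and transitions n0: a→n1, b→n2; n1: a→n3, b→n3; n2: a→n2, b→n2; n3: a→n2, b→n4; n4: a→n5, b→n6; n5: a→n2, b→n2; n6: a→n5, b→n2.
Exploring the product automaton M × N from the start pair (m0, n0), following both machines on each input symbol, reaches 10 state pairs: (m0, n0), (m1, n1), (m2, n2), (m2, n3), (m3, n3), (m2, n4), (m4, n2), (m2, n5), (m2, n6), (m3, n2).
M accepts in {m0, m1, m3} and N accepts in {n5}; no reachable pair has both components accepting, so no string drives both machines to acceptance simultaneously and L(M) ∩ L(N) = ∅.
So no string is accepted by both, and the intersection is empty.

Yes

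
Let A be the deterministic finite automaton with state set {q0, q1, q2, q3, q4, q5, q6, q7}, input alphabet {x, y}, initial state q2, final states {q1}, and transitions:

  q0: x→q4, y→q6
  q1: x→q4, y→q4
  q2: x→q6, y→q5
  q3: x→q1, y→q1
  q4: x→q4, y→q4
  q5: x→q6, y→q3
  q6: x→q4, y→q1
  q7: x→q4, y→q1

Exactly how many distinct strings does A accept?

4

The useful subgraph on states {q1, q2, q3, q5, q6} is acyclic, so L(A) is finite; the longest accepting path visits 4 useful states, giving maximum string length 3.
Counting accepting paths from q2 by length: 1 of length 2, 3 of length 3. Total 4.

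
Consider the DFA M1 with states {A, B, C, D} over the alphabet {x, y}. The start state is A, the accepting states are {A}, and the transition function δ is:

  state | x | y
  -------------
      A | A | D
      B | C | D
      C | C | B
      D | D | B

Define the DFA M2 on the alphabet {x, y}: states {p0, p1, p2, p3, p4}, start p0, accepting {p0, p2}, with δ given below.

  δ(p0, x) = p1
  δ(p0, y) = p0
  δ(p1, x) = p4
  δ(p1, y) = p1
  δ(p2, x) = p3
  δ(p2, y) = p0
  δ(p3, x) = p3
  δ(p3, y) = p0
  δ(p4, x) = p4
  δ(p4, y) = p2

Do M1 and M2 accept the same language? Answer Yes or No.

No

The string x is accepted by M1 but rejected by M2.
So L(M1) ≠ L(M2).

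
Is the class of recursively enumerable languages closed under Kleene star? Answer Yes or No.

Dovetail over all factorisations of the input into blocks and all step bounds, running the recogniser for L on every block of a factorisation; accept if some factorisation has all of its blocks accepted.
So the recursively enumerable languages are closed under Kleene star.

Yes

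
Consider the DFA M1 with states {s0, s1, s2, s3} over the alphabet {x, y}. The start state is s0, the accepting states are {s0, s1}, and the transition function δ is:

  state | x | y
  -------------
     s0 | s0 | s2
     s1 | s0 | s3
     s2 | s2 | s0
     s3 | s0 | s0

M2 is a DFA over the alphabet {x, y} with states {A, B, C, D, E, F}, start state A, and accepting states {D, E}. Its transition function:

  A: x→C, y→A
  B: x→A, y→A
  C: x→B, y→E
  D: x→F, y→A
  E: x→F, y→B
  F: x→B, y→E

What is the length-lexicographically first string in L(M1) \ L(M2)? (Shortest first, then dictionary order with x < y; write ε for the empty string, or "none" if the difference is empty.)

ε

The empty string ε is accepted by M1 but not by M2.
Since ε is the unique shortest string, it is the required witness.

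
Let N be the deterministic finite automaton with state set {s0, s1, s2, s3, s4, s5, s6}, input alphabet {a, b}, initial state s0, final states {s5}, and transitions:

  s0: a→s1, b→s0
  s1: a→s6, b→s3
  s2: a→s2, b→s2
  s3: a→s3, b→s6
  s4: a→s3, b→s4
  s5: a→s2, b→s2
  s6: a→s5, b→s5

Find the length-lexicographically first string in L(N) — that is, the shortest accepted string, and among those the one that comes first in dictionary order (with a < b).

A breadth-first search from s0 reaches an accepting state first via the path s0 → s1 → s6 → s5 on input aaa.
No string of length < 3 is accepted (BFS exhausts all shorter strings without reaching an accepting state), and aaa is the lexicographically least accepting string of length 3.

aaa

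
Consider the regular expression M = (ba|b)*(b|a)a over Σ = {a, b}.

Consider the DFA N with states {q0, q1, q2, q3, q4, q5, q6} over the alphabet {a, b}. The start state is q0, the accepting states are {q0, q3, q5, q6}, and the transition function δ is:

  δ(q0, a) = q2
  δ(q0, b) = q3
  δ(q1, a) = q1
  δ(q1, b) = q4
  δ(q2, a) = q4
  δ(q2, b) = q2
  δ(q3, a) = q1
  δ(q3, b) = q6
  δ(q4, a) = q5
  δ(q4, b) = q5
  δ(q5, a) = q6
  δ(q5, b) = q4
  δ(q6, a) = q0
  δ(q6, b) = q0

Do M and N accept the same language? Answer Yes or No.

The string aa is accepted by M but rejected by N.
So L(M) ≠ L(N).

No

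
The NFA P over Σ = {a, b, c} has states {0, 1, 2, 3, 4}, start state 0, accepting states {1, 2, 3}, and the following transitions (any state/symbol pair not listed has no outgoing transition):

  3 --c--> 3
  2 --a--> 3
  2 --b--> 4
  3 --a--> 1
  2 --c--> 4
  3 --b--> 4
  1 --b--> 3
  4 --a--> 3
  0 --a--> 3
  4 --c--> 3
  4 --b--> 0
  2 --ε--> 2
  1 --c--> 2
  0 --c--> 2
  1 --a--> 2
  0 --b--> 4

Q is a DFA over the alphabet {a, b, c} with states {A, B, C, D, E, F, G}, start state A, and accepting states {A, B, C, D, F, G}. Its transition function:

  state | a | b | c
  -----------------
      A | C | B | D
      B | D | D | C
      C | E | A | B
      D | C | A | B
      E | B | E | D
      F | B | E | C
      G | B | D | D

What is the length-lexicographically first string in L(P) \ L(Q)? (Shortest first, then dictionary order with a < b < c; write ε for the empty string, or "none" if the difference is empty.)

The string aa is accepted by P but not by Q.
No shorter string lies in the difference, and aa is the lexicographically first length-2 string in L(P) \ L(Q).

aa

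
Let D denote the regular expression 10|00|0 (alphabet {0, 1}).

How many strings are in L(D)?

The expression has no Kleene star, so L(D) is finite. Expanding the alternatives gives {0, 00, 10}.
That is 1 of length 1, 2 of length 2: 3 strings in all.

3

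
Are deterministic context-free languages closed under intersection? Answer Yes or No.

DCFLs are closed under complement (normalise the DPDA to read all of its input, then flip the verdict). If they were also closed under intersection, De Morgan would make them closed under union; but {aⁿbⁿ : n≥0} and {aⁿb²ⁿ : n≥0} are DCFLs (push the a's; pop one per b, respectively one per two b's) whose union no deterministic PDA accepts: a DPDA for it would have a single run on aⁿb²ⁿ, accepting after the prefix aⁿbⁿ and accepting again after n more b's; an ordinary PDA that simulates it on a's and b's and, at any moment when it is accepting, may switch to reading only a fresh letter c while feeding each c to the simulation as a b, would accept aⁱbʲcᵏ (k≥1) exactly when both aⁱbʲ and aⁱbʲ⁺ᵏ are in the language, i.e. its language intersected with the regular set a*b*c⁺ would be exactly {aⁿbⁿcⁿ : n≥1} — impossible, since context-free languages are closed under intersection with regular sets and {aⁿbⁿcⁿ} is not context-free.

No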